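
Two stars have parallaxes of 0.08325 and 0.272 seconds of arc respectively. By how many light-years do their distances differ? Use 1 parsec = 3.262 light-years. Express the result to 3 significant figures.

d_A = 1/0.08325″ = 12.012 pc; d_B = 1/0.2720″ = 3.6765 pc.
|d_B − d_A| = |3.6765 − 12.012| = 8.3355 pc = 8.3355 × 3.262 ly = 27.19 ly.

27.2 ly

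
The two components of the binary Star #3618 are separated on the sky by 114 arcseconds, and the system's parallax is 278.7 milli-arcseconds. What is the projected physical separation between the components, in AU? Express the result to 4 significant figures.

d = 1/p = 1/0.2787″ = 3.5881 pc.
At distance d (pc), an angle of θ arcsec spans θ·d AU: s = 114 × 3.5881 = 409.04 AU.

409.0 AU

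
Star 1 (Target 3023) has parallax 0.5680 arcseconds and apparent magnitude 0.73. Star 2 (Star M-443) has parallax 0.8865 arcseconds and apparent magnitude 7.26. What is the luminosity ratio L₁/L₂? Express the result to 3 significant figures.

L₁/L₂ = 997

d₁ = 1/p₁ = 1/0.5680″ = 1.7606 pc; d₂ = 1/p₂ = 1/0.8865″ = 1.128 pc.
M₁ = m₁ − 5 log₁₀ d₁ + 5 = 0.73 − 1.2283 + 5 = 4.5017.
M₂ = 7.26 − 0.2615 + 5 = 11.9985.
L₁/L₂ = 10^(0.4(M₂ − M₁)) = 10^(0.4 × 7.4968) = 10^2.99872 = 997.06.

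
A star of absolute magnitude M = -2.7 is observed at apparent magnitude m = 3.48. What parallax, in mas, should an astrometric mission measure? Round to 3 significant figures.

5.81 mas

m − M = 3.48 − (-2.7) = 6.18.
d = 10^((m−M)/5 + 1) = 10^2.236 = 172.19 pc.
p = 1/d = 1/172.19 = 0.0058075 arcsec = 5.8075 mas.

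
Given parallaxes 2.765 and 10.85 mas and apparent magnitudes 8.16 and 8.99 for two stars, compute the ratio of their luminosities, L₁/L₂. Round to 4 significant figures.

L₁/L₂ = 33.07

d₁ = 1/p₁ = 1/0.002765″ = 361.66 pc; d₂ = 1/p₂ = 1/0.01085″ = 92.166 pc.
M₁ = m₁ − 5 log₁₀ d₁ + 5 = 8.16 − 12.7915 + 5 = 0.3685.
M₂ = 8.99 − 9.8229 + 5 = 4.1671.
L₁/L₂ = 10^(0.4(M₂ − M₁)) = 10^(0.4 × 3.7986) = 10^1.51944 = 33.07.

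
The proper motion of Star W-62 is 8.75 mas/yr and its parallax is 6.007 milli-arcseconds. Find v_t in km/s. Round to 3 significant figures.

6.90 km/s

d = 1/p = 1/0.006007″ = 166.47 pc.
μ = 8.75 mas/yr = 0.00875 ″/yr.
v_t = 4.74 × μ × d = 4.74 × 0.00875 × 166.47 = 6.9043 km/s.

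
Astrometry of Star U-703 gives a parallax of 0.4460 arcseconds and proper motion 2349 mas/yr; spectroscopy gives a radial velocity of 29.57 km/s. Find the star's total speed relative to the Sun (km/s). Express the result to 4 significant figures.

38.70 km/s

d = 1/p = 1/0.4460″ = 2.2422 pc.
μ = 2349 mas/yr = 2.349 ″/yr.
v_t = 4.740 μ d = 4.740 × 2.349 × 2.2422 = 24.965 km/s.
v = √(v_r² + v_t²) = √(29.57² + 24.965²) = √1497.64 = 38.699 km/s.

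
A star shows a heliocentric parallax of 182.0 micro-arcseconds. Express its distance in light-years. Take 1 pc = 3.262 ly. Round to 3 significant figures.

17900 light years

p = 182.0 micro-arcseconds = 0.0001820 arcsec.
d = 1/p = 1/0.0001820 = 5494.5 pc.
In light-years: 5494.5 × 3.262 = 17923 ly.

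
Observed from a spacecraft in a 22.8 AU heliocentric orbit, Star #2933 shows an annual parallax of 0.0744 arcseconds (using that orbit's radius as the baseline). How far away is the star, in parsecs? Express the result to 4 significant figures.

306.5 pc

With baseline B (in AU) and parallax p (in arcsec), d = B/p parsecs.
d = 22.8 / 0.0744 = 306.45 pc.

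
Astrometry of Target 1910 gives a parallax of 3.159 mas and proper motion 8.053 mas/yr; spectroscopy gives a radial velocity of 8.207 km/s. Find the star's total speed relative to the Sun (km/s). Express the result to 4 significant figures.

14.61 km/s

d = 1/p = 1/0.003159″ = 316.56 pc.
μ = 8.053 mas/yr = 0.008053 ″/yr.
v_t = 4.740 μ d = 4.740 × 0.008053 × 316.56 = 12.083 km/s.
v = √(v_r² + v_t²) = √(8.207² + 12.083²) = √213.354 = 14.607 km/s.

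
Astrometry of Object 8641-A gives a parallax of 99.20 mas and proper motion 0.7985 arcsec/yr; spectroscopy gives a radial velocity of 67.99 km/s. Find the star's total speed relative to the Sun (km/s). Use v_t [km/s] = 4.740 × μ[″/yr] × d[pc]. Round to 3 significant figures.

78.0 km/s

d = 1/p = 1/0.09920″ = 10.081 pc.
v_t = 4.740 μ d = 4.740 × 0.7985 × 10.081 = 38.155 km/s.
v = √(v_r² + v_t²) = √(67.99² + 38.155²) = √6078.44 = 77.964 km/s.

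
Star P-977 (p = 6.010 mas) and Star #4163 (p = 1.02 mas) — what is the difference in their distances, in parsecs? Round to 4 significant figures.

d_A = 1/0.006010″ = 166.39 pc; d_B = 1/0.001020″ = 980.39 pc.
|d_B − d_A| = |980.39 − 166.39| = 814 pc.

814.0 pc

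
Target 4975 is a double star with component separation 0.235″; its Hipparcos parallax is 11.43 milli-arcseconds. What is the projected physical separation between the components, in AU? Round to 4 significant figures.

20.56 AU

d = 1/p = 1/0.01143″ = 87.489 pc.
At distance d (pc), an angle of θ arcsec spans θ·d AU: s = 0.235 × 87.489 = 20.56 AU.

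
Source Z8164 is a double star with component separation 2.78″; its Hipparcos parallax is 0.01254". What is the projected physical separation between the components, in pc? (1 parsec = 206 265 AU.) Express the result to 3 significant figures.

0.00107 pc

d = 1/p = 1/0.01254″ = 79.745 pc.
At distance d (pc), an angle of θ arcsec spans θ·d AU: s = 2.78 × 79.745 = 221.69 AU.
= 221.69 / 206265 = 0.0010748 pc.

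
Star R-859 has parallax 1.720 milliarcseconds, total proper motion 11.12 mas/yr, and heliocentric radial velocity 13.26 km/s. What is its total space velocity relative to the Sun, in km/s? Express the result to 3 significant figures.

33.4 km/s

d = 1/p = 1/0.001720″ = 581.4 pc.
μ = 11.12 mas/yr = 0.01112 ″/yr.
v_t = 4.740 μ d = 4.740 × 0.01112 × 581.4 = 30.645 km/s.
v = √(v_r² + v_t²) = √(13.26² + 30.645²) = √1114.94 = 33.391 km/s.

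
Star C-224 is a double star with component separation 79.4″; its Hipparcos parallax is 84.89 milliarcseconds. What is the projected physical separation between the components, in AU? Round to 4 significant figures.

935.3 AU

d = 1/p = 1/0.08489″ = 11.78 pc.
At distance d (pc), an angle of θ arcsec spans θ·d AU: s = 79.4 × 11.78 = 935.33 AU.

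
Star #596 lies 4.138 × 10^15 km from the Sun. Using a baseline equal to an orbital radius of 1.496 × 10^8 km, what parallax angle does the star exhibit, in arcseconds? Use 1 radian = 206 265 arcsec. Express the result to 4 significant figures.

θ ≈ B/d = (1.496 × 10^8) / (4.138 × 10^15) = 3.6153 × 10^-8 rad.
In arcseconds: 3.6153 × 10^-8 × 206265 = 0.0074571″.

0.007457 arcsec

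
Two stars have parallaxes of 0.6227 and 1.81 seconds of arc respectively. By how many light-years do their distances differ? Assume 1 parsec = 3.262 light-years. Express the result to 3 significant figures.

d_A = 1/0.6227″ = 1.6059 pc; d_B = 1/1.810″ = 0.55249 pc.
|d_B − d_A| = |0.55249 − 1.6059| = 1.0534 pc = 1.0534 × 3.262 ly = 3.4362 ly.

3.44 ly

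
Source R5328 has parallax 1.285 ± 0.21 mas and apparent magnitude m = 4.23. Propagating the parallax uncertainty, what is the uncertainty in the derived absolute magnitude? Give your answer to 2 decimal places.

σ_M = 0.35 mag

M = m − 5 log₁₀ d + 5 = m + 5 log₁₀ p + 5, so ∂M/∂p = 5/(p ln 10).
σ_M = (5/ln 10) · (σ_p/p) = 2.1715 × 0.21/1.285 = 2.1715 × 0.16342 = 0.35487.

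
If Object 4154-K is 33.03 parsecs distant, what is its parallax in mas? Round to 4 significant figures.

p = 1/d = 1/33.03 = 0.030276 arcsec.
= 0.030276 × 1000 = 30.276 mas.

30.28 mas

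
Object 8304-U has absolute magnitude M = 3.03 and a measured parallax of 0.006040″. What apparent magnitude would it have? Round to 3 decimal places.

m = 9.125

d = 1/p = 1/0.006040″ = 165.56 pc.
m − M = 5 log₁₀ d − 5 = 5 log₁₀(165.56) − 5 = 11.0948 − 5 = 6.0948.
m = M + (m − M) = 3.03 + 6.0948 = 9.125.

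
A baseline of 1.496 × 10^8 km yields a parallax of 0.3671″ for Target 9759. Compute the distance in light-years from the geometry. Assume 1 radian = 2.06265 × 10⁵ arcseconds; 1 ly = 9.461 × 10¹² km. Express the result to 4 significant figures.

θ = 0.3671″ = 0.3671/206265 = 1.7797 × 10^-6 rad.
d = B/θ = (1.496 × 10^8) / (1.7797 × 10^-6) = 8.4059 × 10^13 km = (8.4059 × 10^13) / (9.461 × 10^12) ly = 8.8848 ly.

8.885 ly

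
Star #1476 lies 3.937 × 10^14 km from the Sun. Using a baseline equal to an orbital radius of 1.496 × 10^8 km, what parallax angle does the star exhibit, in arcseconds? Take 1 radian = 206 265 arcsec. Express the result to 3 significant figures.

θ ≈ B/d = (1.496 × 10^8) / (3.937 × 10^14) = 3.7998 × 10^-7 rad.
In arcseconds: 3.7998 × 10^-7 × 206265 = 0.078377″.

0.0784 arcsec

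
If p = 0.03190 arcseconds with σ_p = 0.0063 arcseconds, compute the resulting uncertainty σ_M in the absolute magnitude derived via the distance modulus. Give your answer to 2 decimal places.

σ_M = 0.43 mag

M = m − 5 log₁₀ d + 5 = m + 5 log₁₀ p + 5, so ∂M/∂p = 5/(p ln 10).
σ_M = (5/ln 10) · (σ_p/p) = 2.1715 × 0.0063/0.03190 = 2.1715 × 0.19749 = 0.42885.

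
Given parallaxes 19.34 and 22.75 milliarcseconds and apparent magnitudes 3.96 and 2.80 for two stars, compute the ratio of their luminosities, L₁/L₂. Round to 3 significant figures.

d₁ = 1/p₁ = 1/0.01934″ = 51.706 pc; d₂ = 1/p₂ = 1/0.02275″ = 43.956 pc.
M₁ = m₁ − 5 log₁₀ d₁ + 5 = 3.96 − 8.5677 + 5 = 0.3923.
M₂ = 2.80 − 8.2151 + 5 = -0.4151.
L₁/L₂ = 10^(0.4(M₂ − M₁)) = 10^(0.4 × (-0.8074)) = 10^(-0.32296) = 0.47538.

L₁/L₂ = 0.475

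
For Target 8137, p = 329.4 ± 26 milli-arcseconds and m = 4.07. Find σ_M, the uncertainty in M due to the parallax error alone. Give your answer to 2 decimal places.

M = m − 5 log₁₀ d + 5 = m + 5 log₁₀ p + 5, so ∂M/∂p = 5/(p ln 10).
σ_M = (5/ln 10) · (σ_p/p) = 2.1715 × 26/329.4 = 2.1715 × 0.078931 = 0.1714.

σ_M = 0.17 mag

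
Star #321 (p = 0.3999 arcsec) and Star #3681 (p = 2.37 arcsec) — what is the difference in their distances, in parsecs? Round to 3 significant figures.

2.08 pc

d_A = 1/0.3999″ = 2.5006 pc; d_B = 1/2.370″ = 0.42194 pc.
|d_B − d_A| = |0.42194 − 2.5006| = 2.0787 pc.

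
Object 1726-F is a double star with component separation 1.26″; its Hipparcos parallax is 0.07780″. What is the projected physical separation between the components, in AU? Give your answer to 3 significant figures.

16.2 AU

d = 1/p = 1/0.07780″ = 12.853 pc.
At distance d (pc), an angle of θ arcsec spans θ·d AU: s = 1.26 × 12.853 = 16.195 AU.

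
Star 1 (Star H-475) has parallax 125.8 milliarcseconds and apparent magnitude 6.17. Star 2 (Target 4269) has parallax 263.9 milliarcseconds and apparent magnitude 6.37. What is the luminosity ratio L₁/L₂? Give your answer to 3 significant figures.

d₁ = 1/p₁ = 1/0.1258″ = 7.9491 pc; d₂ = 1/p₂ = 1/0.2639″ = 3.7893 pc.
M₁ = m₁ − 5 log₁₀ d₁ + 5 = 6.17 − 4.5016 + 5 = 6.6684.
M₂ = 6.37 − 2.8928 + 5 = 8.4772.
L₁/L₂ = 10^(0.4(M₂ − M₁)) = 10^(0.4 × 1.8088) = 10^0.72352 = 5.2908.

L₁/L₂ = 5.29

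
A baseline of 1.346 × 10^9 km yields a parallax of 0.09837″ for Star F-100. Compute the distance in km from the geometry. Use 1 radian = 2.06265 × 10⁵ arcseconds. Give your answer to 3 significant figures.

2.82 × 10^15 km

θ = 0.09837″ = 0.09837/206265 = 4.7691 × 10^-7 rad.
d = B/θ = (1.346 × 10^9) / (4.7691 × 10^-7) = 2.8223 × 10^15 km.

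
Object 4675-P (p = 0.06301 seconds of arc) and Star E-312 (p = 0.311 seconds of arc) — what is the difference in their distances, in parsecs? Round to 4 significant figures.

12.66 pc

d_A = 1/0.06301″ = 15.87 pc; d_B = 1/0.3110″ = 3.2154 pc.
|d_B − d_A| = |3.2154 − 15.87| = 12.655 pc.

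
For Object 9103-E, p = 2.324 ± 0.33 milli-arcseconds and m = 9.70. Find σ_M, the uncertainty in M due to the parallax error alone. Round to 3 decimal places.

σ_M = 0.308 mag

M = m − 5 log₁₀ d + 5 = m + 5 log₁₀ p + 5, so ∂M/∂p = 5/(p ln 10).
σ_M = (5/ln 10) · (σ_p/p) = 2.1715 × 0.33/2.324 = 2.1715 × 0.142 = 0.30835.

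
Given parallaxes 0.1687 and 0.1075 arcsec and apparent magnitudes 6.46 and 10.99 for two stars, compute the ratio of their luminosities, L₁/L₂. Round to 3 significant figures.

d₁ = 1/p₁ = 1/0.1687″ = 5.9277 pc; d₂ = 1/p₂ = 1/0.1075″ = 9.3023 pc.
M₁ = m₁ − 5 log₁₀ d₁ + 5 = 6.46 − 3.8644 + 5 = 7.5956.
M₂ = 10.99 − 4.8430 + 5 = 11.1470.
L₁/L₂ = 10^(0.4(M₂ − M₁)) = 10^(0.4 × 3.5514) = 10^1.42056 = 26.337.

L₁/L₂ = 26.3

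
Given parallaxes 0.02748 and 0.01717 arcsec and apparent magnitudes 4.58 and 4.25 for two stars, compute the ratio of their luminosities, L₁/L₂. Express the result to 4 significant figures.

d₁ = 1/p₁ = 1/0.02748″ = 36.39 pc; d₂ = 1/p₂ = 1/0.01717″ = 58.241 pc.
M₁ = m₁ − 5 log₁₀ d₁ + 5 = 4.58 − 7.8049 + 5 = 1.7751.
M₂ = 4.25 − 8.8261 + 5 = 0.4239.
L₁/L₂ = 10^(0.4(M₂ − M₁)) = 10^(0.4 × (-1.3512)) = 10^(-0.54048) = 0.28808.

L₁/L₂ = 0.2881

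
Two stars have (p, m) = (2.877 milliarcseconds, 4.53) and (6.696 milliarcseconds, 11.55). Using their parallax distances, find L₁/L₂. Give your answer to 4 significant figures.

L₁/L₂ = 3481

d₁ = 1/p₁ = 1/0.002877″ = 347.58 pc; d₂ = 1/p₂ = 1/0.006696″ = 149.34 pc.
M₁ = m₁ − 5 log₁₀ d₁ + 5 = 4.53 − 12.7053 + 5 = -3.1753.
M₂ = 11.55 − 10.8709 + 5 = 5.6791.
L₁/L₂ = 10^(0.4(M₂ − M₁)) = 10^(0.4 × 8.8544) = 10^3.54176 = 3481.4.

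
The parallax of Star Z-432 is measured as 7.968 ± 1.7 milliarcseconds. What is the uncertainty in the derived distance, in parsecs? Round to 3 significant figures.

26.8 pc

d = 1/p, so σ_d = σ_p / p².
σ_d = 0.00170 / (0.007968)² = 0.00170 / 0.000063489 = 26.776 pc.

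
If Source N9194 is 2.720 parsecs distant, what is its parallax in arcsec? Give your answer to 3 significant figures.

0.368 arcsec

p = 1/d = 1/2.72 = 0.36765 arcsec.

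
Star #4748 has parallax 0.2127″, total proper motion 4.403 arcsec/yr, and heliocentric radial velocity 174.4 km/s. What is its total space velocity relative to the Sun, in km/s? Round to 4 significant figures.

200.1 km/s

d = 1/p = 1/0.2127″ = 4.7015 pc.
v_t = 4.740 μ d = 4.740 × 4.403 × 4.7015 = 98.121 km/s.
v = √(v_r² + v_t²) = √(174.4² + 98.121²) = √40043.1 = 200.11 km/s.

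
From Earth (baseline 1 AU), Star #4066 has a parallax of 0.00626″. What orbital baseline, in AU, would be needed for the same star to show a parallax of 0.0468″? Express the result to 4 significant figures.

Parallax scales linearly with baseline: p ∝ B, so B = p_target / p_Earth × 1 AU.
B = 0.0468 / 0.00626 = 7.476 AU.

7.476 AU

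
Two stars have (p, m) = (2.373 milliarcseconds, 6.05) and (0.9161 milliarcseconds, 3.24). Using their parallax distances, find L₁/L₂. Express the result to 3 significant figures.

d₁ = 1/p₁ = 1/0.002373″ = 421.41 pc; d₂ = 1/p₂ = 1/0.0009161″ = 1091.6 pc.
M₁ = m₁ − 5 log₁₀ d₁ + 5 = 6.05 − 13.1235 + 5 = -2.0735.
M₂ = 3.24 − 15.1903 + 5 = -6.9503.
L₁/L₂ = 10^(0.4(M₂ − M₁)) = 10^(0.4 × (-4.8768)) = 10^(-1.95072) = 0.011202.

L₁/L₂ = 0.0112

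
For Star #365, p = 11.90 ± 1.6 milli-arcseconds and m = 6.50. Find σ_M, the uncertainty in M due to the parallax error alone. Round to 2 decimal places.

M = m − 5 log₁₀ d + 5 = m + 5 log₁₀ p + 5, so ∂M/∂p = 5/(p ln 10).
σ_M = (5/ln 10) · (σ_p/p) = 2.1715 × 1.6/11.90 = 2.1715 × 0.13445 = 0.29196.

σ_M = 0.29 mag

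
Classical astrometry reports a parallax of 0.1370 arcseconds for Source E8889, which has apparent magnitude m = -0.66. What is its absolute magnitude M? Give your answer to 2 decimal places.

d = 1/p = 1/0.1370″ = 7.2993 pc.
m − M = 5 log₁₀(7.2993) − 5 = 4.3164 − 5 = -0.6836.
M = m − (m − M) = -0.66 − (-0.6836) = 0.02.

M = 0.02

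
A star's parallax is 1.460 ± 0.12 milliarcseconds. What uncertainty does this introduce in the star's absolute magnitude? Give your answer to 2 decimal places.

σ_M = 0.18 mag

M = m − 5 log₁₀ d + 5 = m + 5 log₁₀ p + 5, so ∂M/∂p = 5/(p ln 10).
σ_M = (5/ln 10) · (σ_p/p) = 2.1715 × 0.12/1.460 = 2.1715 × 0.082192 = 0.17848.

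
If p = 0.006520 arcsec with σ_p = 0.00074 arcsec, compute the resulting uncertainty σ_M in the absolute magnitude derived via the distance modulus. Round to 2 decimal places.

σ_M = 0.25 mag

M = m − 5 log₁₀ d + 5 = m + 5 log₁₀ p + 5, so ∂M/∂p = 5/(p ln 10).
σ_M = (5/ln 10) · (σ_p/p) = 2.1715 × 0.00074/0.006520 = 2.1715 × 0.1135 = 0.24647.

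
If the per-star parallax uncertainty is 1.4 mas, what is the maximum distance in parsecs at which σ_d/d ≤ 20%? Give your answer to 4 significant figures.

σ_d/d = σ_p/p, so the condition is σ_p/p ≤ 0.20, i.e. p ≥ σ_p/0.20.
p_min = 1.4/0.20 = 7 mas = 0.007 arcsec.
d_max = 1/p_min = 1/0.007 = 142.86 pc.

142.9 pc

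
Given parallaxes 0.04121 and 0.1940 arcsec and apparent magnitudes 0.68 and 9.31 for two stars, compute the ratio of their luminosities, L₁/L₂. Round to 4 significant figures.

L₁/L₂ = 62750

d₁ = 1/p₁ = 1/0.04121″ = 24.266 pc; d₂ = 1/p₂ = 1/0.1940″ = 5.1546 pc.
M₁ = m₁ − 5 log₁₀ d₁ + 5 = 0.68 − 6.9250 + 5 = -1.2450.
M₂ = 9.31 − 3.5610 + 5 = 10.7490.
L₁/L₂ = 10^(0.4(M₂ − M₁)) = 10^(0.4 × 11.9940) = 10^4.79760 = 62748.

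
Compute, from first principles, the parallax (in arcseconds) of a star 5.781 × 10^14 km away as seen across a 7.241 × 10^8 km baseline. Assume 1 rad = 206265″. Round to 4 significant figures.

θ ≈ B/d = (7.241 × 10^8) / (5.781 × 10^14) = 1.2526 × 10^-6 rad.
In arcseconds: 1.2526 × 10^-6 × 206265 = 0.25837″.

0.2584 arcsec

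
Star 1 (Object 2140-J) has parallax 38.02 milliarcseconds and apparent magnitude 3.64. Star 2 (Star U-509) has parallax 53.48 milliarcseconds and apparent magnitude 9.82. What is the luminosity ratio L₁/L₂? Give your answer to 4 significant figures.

L₁/L₂ = 586.6

d₁ = 1/p₁ = 1/0.03802″ = 26.302 pc; d₂ = 1/p₂ = 1/0.05348″ = 18.699 pc.
M₁ = m₁ − 5 log₁₀ d₁ + 5 = 3.64 − 7.0999 + 5 = 1.5401.
M₂ = 9.82 − 6.3591 + 5 = 8.4609.
L₁/L₂ = 10^(0.4(M₂ − M₁)) = 10^(0.4 × 6.9208) = 10^2.76832 = 586.57.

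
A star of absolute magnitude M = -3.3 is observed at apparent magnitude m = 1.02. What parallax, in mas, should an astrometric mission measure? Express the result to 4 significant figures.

m − M = 1.02 − (-3.3) = 4.32.
d = 10^((m−M)/5 + 1) = 10^1.864 = 73.114 pc.
p = 1/d = 1/73.114 = 0.013677 arcsec = 13.677 mas.

13.68 mas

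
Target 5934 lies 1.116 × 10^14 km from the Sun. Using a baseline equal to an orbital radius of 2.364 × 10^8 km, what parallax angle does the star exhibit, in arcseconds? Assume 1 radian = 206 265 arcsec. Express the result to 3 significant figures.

0.437 arcsec

θ ≈ B/d = (2.364 × 10^8) / (1.116 × 10^14) = 2.1183 × 10^-6 rad.
In arcseconds: 2.1183 × 10^-6 × 206265 = 0.43693″.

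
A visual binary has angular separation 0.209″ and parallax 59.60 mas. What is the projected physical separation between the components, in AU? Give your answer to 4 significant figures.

d = 1/p = 1/0.05960″ = 16.779 pc.
At distance d (pc), an angle of θ arcsec spans θ·d AU: s = 0.209 × 16.779 = 3.5068 AU.

3.507 AU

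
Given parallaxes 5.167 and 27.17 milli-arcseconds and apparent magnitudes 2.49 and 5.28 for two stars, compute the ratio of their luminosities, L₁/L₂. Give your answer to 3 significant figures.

d₁ = 1/p₁ = 1/0.005167″ = 193.54 pc; d₂ = 1/p₂ = 1/0.02717″ = 36.805 pc.
M₁ = m₁ − 5 log₁₀ d₁ + 5 = 2.49 − 11.4339 + 5 = -3.9439.
M₂ = 5.28 − 7.8295 + 5 = 2.4505.
L₁/L₂ = 10^(0.4(M₂ − M₁)) = 10^(0.4 × 6.3944) = 10^2.55776 = 361.21.

L₁/L₂ = 361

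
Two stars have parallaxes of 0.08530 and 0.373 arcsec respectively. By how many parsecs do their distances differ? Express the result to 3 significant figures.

d_A = 1/0.08530″ = 11.723 pc; d_B = 1/0.3730″ = 2.681 pc.
|d_B − d_A| = |2.681 − 11.723| = 9.042 pc.

9.04 pc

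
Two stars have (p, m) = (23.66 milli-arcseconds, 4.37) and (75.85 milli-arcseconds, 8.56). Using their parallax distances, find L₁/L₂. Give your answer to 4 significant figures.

L₁/L₂ = 487.4

d₁ = 1/p₁ = 1/0.02366″ = 42.265 pc; d₂ = 1/p₂ = 1/0.07585″ = 13.184 pc.
M₁ = m₁ − 5 log₁₀ d₁ + 5 = 4.37 − 8.1299 + 5 = 1.2401.
M₂ = 8.56 − 5.6002 + 5 = 7.9598.
L₁/L₂ = 10^(0.4(M₂ − M₁)) = 10^(0.4 × 6.7197) = 10^2.68788 = 487.39.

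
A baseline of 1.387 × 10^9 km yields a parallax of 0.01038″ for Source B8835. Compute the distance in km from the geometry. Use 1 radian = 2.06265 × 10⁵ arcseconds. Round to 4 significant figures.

θ = 0.01038″ = 0.01038/206265 = 5.0324 × 10^-8 rad.
d = B/θ = (1.387 × 10^9) / (5.0324 × 10^-8) = 2.7561 × 10^16 km.

2.756 × 10^16 km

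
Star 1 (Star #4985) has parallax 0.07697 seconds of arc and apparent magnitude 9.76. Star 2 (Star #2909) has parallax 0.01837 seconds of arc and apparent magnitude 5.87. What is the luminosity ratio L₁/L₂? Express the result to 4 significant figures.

L₁/L₂ = 0.001583

d₁ = 1/p₁ = 1/0.07697″ = 12.992 pc; d₂ = 1/p₂ = 1/0.01837″ = 54.437 pc.
M₁ = m₁ − 5 log₁₀ d₁ + 5 = 9.76 − 5.5684 + 5 = 9.1916.
M₂ = 5.87 − 8.6795 + 5 = 2.1905.
L₁/L₂ = 10^(0.4(M₂ − M₁)) = 10^(0.4 × (-7.0011)) = 10^(-2.80044) = 0.0015833.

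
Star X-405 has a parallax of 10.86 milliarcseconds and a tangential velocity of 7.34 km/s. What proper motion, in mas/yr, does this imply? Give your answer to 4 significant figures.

d = 1/p = 1/0.01086″ = 92.081 pc.
μ = v_t / (4.74 d) = 7.34 / (4.74 × 92.081) = 7.34 / 436.46 = 0.016817 ″/yr = 16.817 mas/yr.

16.82 mas/yr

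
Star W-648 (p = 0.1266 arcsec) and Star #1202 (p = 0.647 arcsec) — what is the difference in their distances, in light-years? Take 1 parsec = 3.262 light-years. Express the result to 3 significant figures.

20.7 ly

d_A = 1/0.1266″ = 7.8989 pc; d_B = 1/0.6470″ = 1.5456 pc.
|d_B − d_A| = |1.5456 − 7.8989| = 6.3533 pc = 6.3533 × 3.262 ly = 20.724 ly.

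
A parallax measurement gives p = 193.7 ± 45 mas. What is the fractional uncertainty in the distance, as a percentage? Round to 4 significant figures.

For d = 1/p, |σ_d/d| = |σ_p/p|.
σ_p/p = 45 / 193.7 = 0.23232 = 23.232%.

23.23%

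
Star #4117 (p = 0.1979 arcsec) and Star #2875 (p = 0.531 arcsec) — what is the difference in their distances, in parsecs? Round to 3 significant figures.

d_A = 1/0.1979″ = 5.0531 pc; d_B = 1/0.5310″ = 1.8832 pc.
|d_B − d_A| = |1.8832 − 5.0531| = 3.1699 pc.

3.17 pc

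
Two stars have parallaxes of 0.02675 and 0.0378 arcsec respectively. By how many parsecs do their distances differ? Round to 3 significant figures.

10.9 pc

d_A = 1/0.02675″ = 37.383 pc; d_B = 1/0.03780″ = 26.455 pc.
|d_B − d_A| = |26.455 − 37.383| = 10.928 pc.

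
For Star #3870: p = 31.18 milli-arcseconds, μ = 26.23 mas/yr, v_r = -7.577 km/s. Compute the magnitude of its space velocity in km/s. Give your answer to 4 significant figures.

d = 1/p = 1/0.03118″ = 32.072 pc.
μ = 26.23 mas/yr = 0.02623 ″/yr.
v_t = 4.740 μ d = 4.740 × 0.02623 × 32.072 = 3.9875 km/s.
v = √(v_r² + v_t²) = √((-7.577)² + 3.9875²) = √73.3111 = 8.5622 km/s.

8.562 km/s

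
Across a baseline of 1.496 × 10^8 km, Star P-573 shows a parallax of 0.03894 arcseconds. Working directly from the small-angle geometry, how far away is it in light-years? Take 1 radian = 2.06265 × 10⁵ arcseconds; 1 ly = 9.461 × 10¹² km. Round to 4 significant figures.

83.76 ly

θ = 0.03894″ = 0.03894/206265 = 1.8879 × 10^-7 rad.
d = B/θ = (1.496 × 10^8) / (1.8879 × 10^-7) = 7.9241 × 10^14 km = (7.9241 × 10^14) / (9.461 × 10^12) ly = 83.755 ly.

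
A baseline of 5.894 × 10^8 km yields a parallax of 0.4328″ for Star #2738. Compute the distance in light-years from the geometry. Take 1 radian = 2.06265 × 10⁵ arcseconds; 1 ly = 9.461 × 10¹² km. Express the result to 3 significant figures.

29.7 ly

θ = 0.4328″ = 0.4328/206265 = 2.0983 × 10^-6 rad.
d = B/θ = (5.894 × 10^8) / (2.0983 × 10^-6) = 2.8089 × 10^14 km = (2.8089 × 10^14) / (9.461 × 10^12) ly = 29.689 ly.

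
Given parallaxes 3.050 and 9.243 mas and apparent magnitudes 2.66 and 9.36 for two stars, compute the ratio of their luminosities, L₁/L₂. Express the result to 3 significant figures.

d₁ = 1/p₁ = 1/0.003050″ = 327.87 pc; d₂ = 1/p₂ = 1/0.009243″ = 108.19 pc.
M₁ = m₁ − 5 log₁₀ d₁ + 5 = 2.66 − 12.5785 + 5 = -4.9185.
M₂ = 9.36 − 10.1709 + 5 = 4.1891.
L₁/L₂ = 10^(0.4(M₂ − M₁)) = 10^(0.4 × 9.1076) = 10^3.64304 = 4395.8.

L₁/L₂ = 4400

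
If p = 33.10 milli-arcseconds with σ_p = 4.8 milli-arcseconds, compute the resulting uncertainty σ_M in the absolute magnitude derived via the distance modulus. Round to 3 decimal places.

M = m − 5 log₁₀ d + 5 = m + 5 log₁₀ p + 5, so ∂M/∂p = 5/(p ln 10).
σ_M = (5/ln 10) · (σ_p/p) = 2.1715 × 4.8/33.10 = 2.1715 × 0.14502 = 0.31491.

σ_M = 0.315 mag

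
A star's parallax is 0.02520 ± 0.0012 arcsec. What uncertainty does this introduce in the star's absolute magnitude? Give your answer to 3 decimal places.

M = m − 5 log₁₀ d + 5 = m + 5 log₁₀ p + 5, so ∂M/∂p = 5/(p ln 10).
σ_M = (5/ln 10) · (σ_p/p) = 2.1715 × 0.0012/0.02520 = 2.1715 × 0.047619 = 0.1034.

σ_M = 0.103 mag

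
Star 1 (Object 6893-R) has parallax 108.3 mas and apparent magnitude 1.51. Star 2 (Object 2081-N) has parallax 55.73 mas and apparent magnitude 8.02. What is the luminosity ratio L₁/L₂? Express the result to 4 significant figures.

d₁ = 1/p₁ = 1/0.1083″ = 9.2336 pc; d₂ = 1/p₂ = 1/0.05573″ = 17.944 pc.
M₁ = m₁ − 5 log₁₀ d₁ + 5 = 1.51 − 4.8269 + 5 = 1.6831.
M₂ = 8.02 − 6.2696 + 5 = 6.7504.
L₁/L₂ = 10^(0.4(M₂ − M₁)) = 10^(0.4 × 5.0673) = 10^2.02692 = 106.39.

L₁/L₂ = 106.4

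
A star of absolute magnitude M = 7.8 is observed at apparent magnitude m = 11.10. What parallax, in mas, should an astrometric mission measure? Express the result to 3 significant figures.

21.9 mas

m − M = 11.10 − 7.8 = 3.30.
d = 10^((m−M)/5 + 1) = 10^1.660 = 45.709 pc.
p = 1/d = 1/45.709 = 0.021878 arcsec = 21.878 mas.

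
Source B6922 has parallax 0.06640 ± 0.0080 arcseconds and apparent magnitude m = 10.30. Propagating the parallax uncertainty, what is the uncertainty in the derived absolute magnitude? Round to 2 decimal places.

σ_M = 0.26 mag

M = m − 5 log₁₀ d + 5 = m + 5 log₁₀ p + 5, so ∂M/∂p = 5/(p ln 10).
σ_M = (5/ln 10) · (σ_p/p) = 2.1715 × 0.0080/0.06640 = 2.1715 × 0.12048 = 0.26162.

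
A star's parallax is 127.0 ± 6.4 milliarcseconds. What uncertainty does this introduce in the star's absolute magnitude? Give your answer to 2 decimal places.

M = m − 5 log₁₀ d + 5 = m + 5 log₁₀ p + 5, so ∂M/∂p = 5/(p ln 10).
σ_M = (5/ln 10) · (σ_p/p) = 2.1715 × 6.4/127.0 = 2.1715 × 0.050394 = 0.10943.

σ_M = 0.11 mag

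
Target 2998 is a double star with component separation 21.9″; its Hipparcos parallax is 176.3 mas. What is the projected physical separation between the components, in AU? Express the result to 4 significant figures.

d = 1/p = 1/0.1763″ = 5.6721 pc.
At distance d (pc), an angle of θ arcsec spans θ·d AU: s = 21.9 × 5.6721 = 124.22 AU.

124.2 AU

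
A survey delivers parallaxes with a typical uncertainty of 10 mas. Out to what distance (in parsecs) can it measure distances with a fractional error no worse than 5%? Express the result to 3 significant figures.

σ_d/d = σ_p/p, so the condition is σ_p/p ≤ 0.05, i.e. p ≥ σ_p/0.05.
p_min = 10/0.05 = 200 mas = 0.2 arcsec.
d_max = 1/p_min = 1/0.2 = 5 pc.

5.00 pc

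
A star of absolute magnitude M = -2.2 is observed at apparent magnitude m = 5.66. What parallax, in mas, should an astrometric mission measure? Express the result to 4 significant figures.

2.679 mas

m − M = 5.66 − (-2.2) = 7.86.
d = 10^((m−M)/5 + 1) = 10^2.572 = 373.25 pc.
p = 1/d = 1/373.25 = 0.0026792 arcsec = 2.6792 mas.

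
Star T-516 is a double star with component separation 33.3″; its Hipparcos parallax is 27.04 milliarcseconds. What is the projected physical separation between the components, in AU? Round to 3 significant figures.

1230 AU

d = 1/p = 1/0.02704″ = 36.982 pc.
At distance d (pc), an angle of θ arcsec spans θ·d AU: s = 33.3 × 36.982 = 1231.5 AU.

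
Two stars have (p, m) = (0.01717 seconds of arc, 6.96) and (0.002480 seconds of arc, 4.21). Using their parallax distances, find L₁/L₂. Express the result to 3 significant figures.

d₁ = 1/p₁ = 1/0.01717″ = 58.241 pc; d₂ = 1/p₂ = 1/0.002480″ = 403.23 pc.
M₁ = m₁ − 5 log₁₀ d₁ + 5 = 6.96 − 8.8261 + 5 = 3.1339.
M₂ = 4.21 − 13.0278 + 5 = -3.8178.
L₁/L₂ = 10^(0.4(M₂ − M₁)) = 10^(0.4 × (-6.9517)) = 10^(-2.78068) = 0.001657.

L₁/L₂ = 0.00166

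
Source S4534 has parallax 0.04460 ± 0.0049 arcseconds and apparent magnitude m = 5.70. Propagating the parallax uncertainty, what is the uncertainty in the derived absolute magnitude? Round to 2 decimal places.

M = m − 5 log₁₀ d + 5 = m + 5 log₁₀ p + 5, so ∂M/∂p = 5/(p ln 10).
σ_M = (5/ln 10) · (σ_p/p) = 2.1715 × 0.0049/0.04460 = 2.1715 × 0.10987 = 0.23858.

σ_M = 0.24 mag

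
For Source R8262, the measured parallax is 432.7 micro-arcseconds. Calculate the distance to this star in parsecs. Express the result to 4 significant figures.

2311 pc

p = 432.7 micro-arcseconds = 0.0004327 arcsec.
d = 1/p = 1/0.0004327 = 2311.1 pc.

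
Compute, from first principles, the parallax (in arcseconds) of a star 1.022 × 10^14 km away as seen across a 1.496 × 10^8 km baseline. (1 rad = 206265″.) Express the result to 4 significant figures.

θ ≈ B/d = (1.496 × 10^8) / (1.022 × 10^14) = 1.4638 × 10^-6 rad.
In arcseconds: 1.4638 × 10^-6 × 206265 = 0.30193″.

0.3019 arcsec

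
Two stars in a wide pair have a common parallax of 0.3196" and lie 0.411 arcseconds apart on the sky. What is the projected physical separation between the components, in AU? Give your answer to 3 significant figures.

1.29 AU

d = 1/p = 1/0.3196″ = 3.1289 pc.
At distance d (pc), an angle of θ arcsec spans θ·d AU: s = 0.411 × 3.1289 = 1.286 AU.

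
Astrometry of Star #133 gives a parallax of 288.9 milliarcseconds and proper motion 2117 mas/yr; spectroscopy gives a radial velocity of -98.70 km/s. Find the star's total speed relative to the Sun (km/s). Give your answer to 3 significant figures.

d = 1/p = 1/0.2889″ = 3.4614 pc.
μ = 2117 mas/yr = 2.117 ″/yr.
v_t = 4.740 μ d = 4.740 × 2.117 × 3.4614 = 34.734 km/s.
v = √(v_r² + v_t²) = √((-98.70)² + 34.734²) = √10948.1 = 104.63 km/s.

105 km/s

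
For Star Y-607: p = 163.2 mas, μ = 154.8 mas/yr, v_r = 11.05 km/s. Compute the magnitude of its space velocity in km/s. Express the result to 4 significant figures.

11.93 km/s

d = 1/p = 1/0.1632″ = 6.1275 pc.
μ = 154.8 mas/yr = 0.1548 ″/yr.
v_t = 4.740 μ d = 4.740 × 0.1548 × 6.1275 = 4.4961 km/s.
v = √(v_r² + v_t²) = √(11.05² + 4.4961²) = √142.317 = 11.93 km/s.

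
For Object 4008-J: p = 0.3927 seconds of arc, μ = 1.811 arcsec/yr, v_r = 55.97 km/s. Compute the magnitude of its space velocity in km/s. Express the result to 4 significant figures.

d = 1/p = 1/0.3927″ = 2.5465 pc.
v_t = 4.740 μ d = 4.740 × 1.811 × 2.5465 = 21.86 km/s.
v = √(v_r² + v_t²) = √(55.97² + 21.86²) = √3610.5 = 60.087 km/s.

60.09 km/s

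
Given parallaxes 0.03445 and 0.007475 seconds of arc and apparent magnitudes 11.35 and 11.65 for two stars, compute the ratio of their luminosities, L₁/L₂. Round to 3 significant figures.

d₁ = 1/p₁ = 1/0.03445″ = 29.028 pc; d₂ = 1/p₂ = 1/0.007475″ = 133.78 pc.
M₁ = m₁ − 5 log₁₀ d₁ + 5 = 11.35 − 7.3141 + 5 = 9.0359.
M₂ = 11.65 − 10.6320 + 5 = 6.0180.
L₁/L₂ = 10^(0.4(M₂ − M₁)) = 10^(0.4 × (-3.0179)) = 10^(-1.20716) = 0.062064.

L₁/L₂ = 0.0621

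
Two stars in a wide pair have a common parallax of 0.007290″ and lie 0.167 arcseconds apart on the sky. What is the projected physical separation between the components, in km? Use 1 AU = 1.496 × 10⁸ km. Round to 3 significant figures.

3.43 × 10^9 km

d = 1/p = 1/0.007290″ = 137.17 pc.
At distance d (pc), an angle of θ arcsec spans θ·d AU: s = 0.167 × 137.17 = 22.907 AU.
= 22.907 × 1.496 × 10⁸ km = 3.4269 × 10^9 km.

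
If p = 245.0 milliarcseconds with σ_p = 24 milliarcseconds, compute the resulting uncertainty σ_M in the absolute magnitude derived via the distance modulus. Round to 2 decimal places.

M = m − 5 log₁₀ d + 5 = m + 5 log₁₀ p + 5, so ∂M/∂p = 5/(p ln 10).
σ_M = (5/ln 10) · (σ_p/p) = 2.1715 × 24/245.0 = 2.1715 × 0.097959 = 0.21272.

σ_M = 0.21 mag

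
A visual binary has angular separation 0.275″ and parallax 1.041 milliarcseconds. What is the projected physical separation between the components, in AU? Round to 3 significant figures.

264 AU

d = 1/p = 1/0.001041″ = 960.61 pc.
At distance d (pc), an angle of θ arcsec spans θ·d AU: s = 0.275 × 960.61 = 264.17 AU.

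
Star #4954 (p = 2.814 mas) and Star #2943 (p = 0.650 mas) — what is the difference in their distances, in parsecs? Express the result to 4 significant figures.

d_A = 1/0.002814″ = 355.37 pc; d_B = 1/0.0006500″ = 1538.5 pc.
|d_B − d_A| = |1538.5 − 355.37| = 1183.1 pc.

1183 pc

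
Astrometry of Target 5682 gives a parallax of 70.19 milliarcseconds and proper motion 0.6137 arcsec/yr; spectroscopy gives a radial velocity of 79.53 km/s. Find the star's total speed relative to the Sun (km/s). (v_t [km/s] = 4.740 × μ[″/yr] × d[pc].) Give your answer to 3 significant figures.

89.7 km/s

d = 1/p = 1/0.07019″ = 14.247 pc.
v_t = 4.740 μ d = 4.740 × 0.6137 × 14.247 = 41.444 km/s.
v = √(v_r² + v_t²) = √(79.53² + 41.444²) = √8042.63 = 89.681 km/s.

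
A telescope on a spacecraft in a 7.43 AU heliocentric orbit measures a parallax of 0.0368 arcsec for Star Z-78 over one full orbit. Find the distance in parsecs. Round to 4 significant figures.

With baseline B (in AU) and parallax p (in arcsec), d = B/p parsecs.
d = 7.43 / 0.0368 = 201.9 pc.

201.9 pc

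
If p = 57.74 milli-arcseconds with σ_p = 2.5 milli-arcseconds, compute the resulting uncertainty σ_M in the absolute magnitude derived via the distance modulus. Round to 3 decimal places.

M = m − 5 log₁₀ d + 5 = m + 5 log₁₀ p + 5, so ∂M/∂p = 5/(p ln 10).
σ_M = (5/ln 10) · (σ_p/p) = 2.1715 × 2.5/57.74 = 2.1715 × 0.043298 = 0.094022.

σ_M = 0.094 mag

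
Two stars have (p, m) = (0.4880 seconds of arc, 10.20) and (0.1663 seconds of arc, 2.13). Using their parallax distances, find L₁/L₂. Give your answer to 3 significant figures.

L₁/L₂ = 6.87 × 10^-5

d₁ = 1/p₁ = 1/0.4880″ = 2.0492 pc; d₂ = 1/p₂ = 1/0.1663″ = 6.0132 pc.
M₁ = m₁ − 5 log₁₀ d₁ + 5 = 10.20 − 1.5579 + 5 = 13.6421.
M₂ = 2.13 − 3.8955 + 5 = 3.2345.
L₁/L₂ = 10^(0.4(M₂ − M₁)) = 10^(0.4 × (-10.4076)) = 10^(-4.16304) = 0.000068701.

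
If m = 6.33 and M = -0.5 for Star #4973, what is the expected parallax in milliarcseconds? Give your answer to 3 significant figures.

m − M = 6.33 − (-0.5) = 6.83.
d = 10^((m−M)/5 + 1) = 10^2.366 = 232.27 pc.
p = 1/d = 1/232.27 = 0.0043053 arcsec = 4.3053 mas.

4.31 mas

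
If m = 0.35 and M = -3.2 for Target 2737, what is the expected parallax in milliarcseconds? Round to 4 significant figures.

m − M = 0.35 − (-3.2) = 3.55.
d = 10^((m−M)/5 + 1) = 10^1.710 = 51.286 pc.
p = 1/d = 1/51.286 = 0.019498 arcsec = 19.498 mas.

19.50 mas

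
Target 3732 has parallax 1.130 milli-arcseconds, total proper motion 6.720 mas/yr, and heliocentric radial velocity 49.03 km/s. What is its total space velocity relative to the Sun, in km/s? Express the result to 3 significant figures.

56.6 km/s

d = 1/p = 1/0.001130″ = 884.96 pc.
μ = 6.720 mas/yr = 0.006720 ″/yr.
v_t = 4.740 μ d = 4.740 × 0.006720 × 884.96 = 28.188 km/s.
v = √(v_r² + v_t²) = √(49.03² + 28.188²) = √3198.5 = 56.555 km/s.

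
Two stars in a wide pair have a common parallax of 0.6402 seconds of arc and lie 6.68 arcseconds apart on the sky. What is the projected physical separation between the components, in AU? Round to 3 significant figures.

d = 1/p = 1/0.6402″ = 1.562 pc.
At distance d (pc), an angle of θ arcsec spans θ·d AU: s = 6.68 × 1.562 = 10.434 AU.

10.4 AU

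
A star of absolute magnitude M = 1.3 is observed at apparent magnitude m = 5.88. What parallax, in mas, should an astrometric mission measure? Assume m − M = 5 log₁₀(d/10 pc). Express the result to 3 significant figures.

12.1 mas

m − M = 5.88 − 1.3 = 4.58.
d = 10^((m−M)/5 + 1) = 10^1.916 = 82.414 pc.
p = 1/d = 1/82.414 = 0.012134 arcsec = 12.134 mas.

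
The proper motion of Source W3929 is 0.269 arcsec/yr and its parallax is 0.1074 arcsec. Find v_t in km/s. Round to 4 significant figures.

11.87 km/s

d = 1/p = 1/0.1074″ = 9.311 pc.
v_t = 4.74 × μ × d = 4.74 × 0.269 × 9.311 = 11.872 km/s.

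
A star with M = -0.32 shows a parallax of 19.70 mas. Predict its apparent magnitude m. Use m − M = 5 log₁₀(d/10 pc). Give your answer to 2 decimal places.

d = 1/p = 1/0.01970″ = 50.761 pc.
m − M = 5 log₁₀ d − 5 = 5 log₁₀(50.761) − 5 = 8.5277 − 5 = 3.5277.
m = M + (m − M) = -0.32 + 3.5277 = 3.21.

m = 3.21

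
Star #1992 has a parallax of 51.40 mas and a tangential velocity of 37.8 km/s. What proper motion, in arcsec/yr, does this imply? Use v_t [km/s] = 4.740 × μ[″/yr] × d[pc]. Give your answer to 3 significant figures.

d = 1/p = 1/0.05140″ = 19.455 pc.
μ = v_t / (4.74 d) = 37.8 / (4.74 × 19.455) = 37.8 / 92.217 = 0.4099 ″/yr.

0.410 arcsec/yr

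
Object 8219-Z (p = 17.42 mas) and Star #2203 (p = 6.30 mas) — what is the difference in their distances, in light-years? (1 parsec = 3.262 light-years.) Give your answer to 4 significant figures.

330.5 ly

d_A = 1/0.01742″ = 57.405 pc; d_B = 1/0.006300″ = 158.73 pc.
|d_B − d_A| = |158.73 − 57.405| = 101.33 pc = 101.33 × 3.262 ly = 330.54 ly.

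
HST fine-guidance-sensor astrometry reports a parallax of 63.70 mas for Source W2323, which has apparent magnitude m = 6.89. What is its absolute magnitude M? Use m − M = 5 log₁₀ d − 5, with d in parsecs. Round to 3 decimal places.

M = 5.911

d = 1/p = 1/0.06370″ = 15.699 pc.
m − M = 5 log₁₀(15.699) − 5 = 5.9794 − 5 = 0.9794.
M = m − (m − M) = 6.89 − 0.9794 = 5.911.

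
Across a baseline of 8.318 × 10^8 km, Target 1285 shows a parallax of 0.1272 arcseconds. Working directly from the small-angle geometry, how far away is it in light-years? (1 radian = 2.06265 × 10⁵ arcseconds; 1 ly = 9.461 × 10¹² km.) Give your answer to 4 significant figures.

θ = 0.1272″ = 0.1272/206265 = 6.1668 × 10^-7 rad.
d = B/θ = (8.318 × 10^8) / (6.1668 × 10^-7) = 1.3488 × 10^15 km = (1.3488 × 10^15) / (9.461 × 10^12) ly = 142.56 ly.

142.6 ly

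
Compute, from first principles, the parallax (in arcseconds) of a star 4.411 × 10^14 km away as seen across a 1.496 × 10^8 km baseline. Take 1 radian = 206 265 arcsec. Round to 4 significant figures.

θ ≈ B/d = (1.496 × 10^8) / (4.411 × 10^14) = 3.3915 × 10^-7 rad.
In arcseconds: 3.3915 × 10^-7 × 206265 = 0.069955″.

0.06996 arcsec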